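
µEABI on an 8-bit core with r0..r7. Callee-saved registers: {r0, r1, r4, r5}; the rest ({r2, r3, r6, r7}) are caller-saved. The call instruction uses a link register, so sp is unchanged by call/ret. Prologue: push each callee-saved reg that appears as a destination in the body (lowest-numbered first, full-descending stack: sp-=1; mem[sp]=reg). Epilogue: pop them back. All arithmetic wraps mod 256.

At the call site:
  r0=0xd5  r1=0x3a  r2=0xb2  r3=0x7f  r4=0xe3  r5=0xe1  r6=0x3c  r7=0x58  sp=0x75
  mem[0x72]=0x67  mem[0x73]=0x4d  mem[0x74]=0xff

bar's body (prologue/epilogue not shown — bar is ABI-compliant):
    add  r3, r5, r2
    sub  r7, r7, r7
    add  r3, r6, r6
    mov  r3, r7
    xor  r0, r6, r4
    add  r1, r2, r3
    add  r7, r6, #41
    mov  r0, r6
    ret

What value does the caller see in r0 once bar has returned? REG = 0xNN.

REG = 0xd5

prologue: push r0 -> mem[0x74]=0xd5, sp=0x74
prologue: push r1 -> mem[0x73]=0x3a, sp=0x73
body[0] add  r3, r5, r2 -> r3=0x93
body[1] sub  r7, r7, r7 -> r7=0x00
body[2] add  r3, r6, r6 -> r3=0x78
body[3] mov  r3, r7 -> r3=0x00
body[4] xor  r0, r6, r4 -> r0=0xdf
body[5] add  r1, r2, r3 -> r1=0xb2
body[6] add  r7, r6, #41 -> r7=0x65
body[7] mov  r0, r6 -> r0=0x3c
epilogue: pop r1=0x3a, sp=0x74
epilogue: pop r0=0xd5, sp=0x75
r0 is callee-saved -> restored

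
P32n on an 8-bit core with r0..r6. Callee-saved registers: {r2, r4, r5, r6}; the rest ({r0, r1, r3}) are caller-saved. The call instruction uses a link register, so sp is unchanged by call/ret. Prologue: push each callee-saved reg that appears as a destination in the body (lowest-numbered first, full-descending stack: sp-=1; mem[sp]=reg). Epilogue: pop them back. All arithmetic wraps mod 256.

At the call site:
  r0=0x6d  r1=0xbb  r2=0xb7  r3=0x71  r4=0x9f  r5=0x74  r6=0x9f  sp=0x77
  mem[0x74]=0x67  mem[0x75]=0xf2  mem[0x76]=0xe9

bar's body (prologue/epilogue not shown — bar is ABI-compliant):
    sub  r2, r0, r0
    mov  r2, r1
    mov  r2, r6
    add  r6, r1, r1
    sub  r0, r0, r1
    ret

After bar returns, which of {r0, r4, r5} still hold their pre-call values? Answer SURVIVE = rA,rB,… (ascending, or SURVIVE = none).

prologue: push r2 → mem[0x76]=0xb7, sp=0x76
prologue: push r6 → mem[0x75]=0x9f, sp=0x75
body[0] sub  r2, r0, r0 → r2=0x00
body[1] mov  r2, r1 → r2=0xbb
body[2] mov  r2, r6 → r2=0x9f
body[3] add  r6, r1, r1 → r6=0x76
body[4] sub  r0, r0, r1 → r0=0xb2
epilogue: pop r6=0x9f, sp=0x76
epilogue: pop r2=0xb7, sp=0x77
r0: caller-saved, written=True
r4: callee-saved, written=False
r5: callee-saved, written=False

SURVIVE = r4,r5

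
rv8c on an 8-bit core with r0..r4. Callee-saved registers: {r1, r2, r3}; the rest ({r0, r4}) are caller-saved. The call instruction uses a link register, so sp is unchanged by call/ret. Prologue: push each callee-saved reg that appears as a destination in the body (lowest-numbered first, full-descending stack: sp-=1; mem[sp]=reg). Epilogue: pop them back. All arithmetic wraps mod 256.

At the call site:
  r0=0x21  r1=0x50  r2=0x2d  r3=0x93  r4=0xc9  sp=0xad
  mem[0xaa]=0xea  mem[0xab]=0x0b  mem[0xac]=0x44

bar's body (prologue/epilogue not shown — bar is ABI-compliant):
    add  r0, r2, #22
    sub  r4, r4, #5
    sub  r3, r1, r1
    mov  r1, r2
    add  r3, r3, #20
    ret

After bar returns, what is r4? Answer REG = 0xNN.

REG = 0xc4

prologue: push r1 → mem[0xac]=0x50, sp=0xac
prologue: push r3 → mem[0xab]=0x93, sp=0xab
body[0] add  r0, r2, #22 → r0=0x43
body[1] sub  r4, r4, #5 → r4=0xc4
body[2] sub  r3, r1, r1 → r3=0x00
body[3] mov  r1, r2 → r1=0x2d
body[4] add  r3, r3, #20 → r3=0x14
epilogue: pop r3=0x93, sp=0xac
epilogue: pop r1=0x50, sp=0xad
r4 is caller-saved → body value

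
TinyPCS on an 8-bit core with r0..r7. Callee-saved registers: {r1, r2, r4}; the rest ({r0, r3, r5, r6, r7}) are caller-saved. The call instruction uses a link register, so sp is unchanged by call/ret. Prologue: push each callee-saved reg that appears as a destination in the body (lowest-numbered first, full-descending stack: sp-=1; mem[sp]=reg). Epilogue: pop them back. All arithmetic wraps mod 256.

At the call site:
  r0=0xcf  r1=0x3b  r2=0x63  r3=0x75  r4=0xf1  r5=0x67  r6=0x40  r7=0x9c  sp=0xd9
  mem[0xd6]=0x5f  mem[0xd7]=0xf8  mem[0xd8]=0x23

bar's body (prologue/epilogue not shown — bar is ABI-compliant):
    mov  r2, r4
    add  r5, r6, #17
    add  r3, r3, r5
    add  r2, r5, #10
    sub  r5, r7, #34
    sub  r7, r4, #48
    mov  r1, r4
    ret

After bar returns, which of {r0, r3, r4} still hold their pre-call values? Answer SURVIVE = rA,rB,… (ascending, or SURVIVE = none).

SURVIVE = r0,r4

prologue: push r1 → mem[0xd8]=0x3b, sp=0xd8
prologue: push r2 → mem[0xd7]=0x63, sp=0xd7
body[0] mov  r2, r4 → r2=0xf1
body[1] add  r5, r6, #17 → r5=0x51
body[2] add  r3, r3, r5 → r3=0xc6
body[3] add  r2, r5, #10 → r2=0x5b
body[4] sub  r5, r7, #34 → r5=0x7a
body[5] sub  r7, r4, #48 → r7=0xc1
body[6] mov  r1, r4 → r1=0xf1
epilogue: pop r2=0x63, sp=0xd8
epilogue: pop r1=0x3b, sp=0xd9
r0: caller-saved, written=False
r3: caller-saved, written=True
r4: callee-saved, written=False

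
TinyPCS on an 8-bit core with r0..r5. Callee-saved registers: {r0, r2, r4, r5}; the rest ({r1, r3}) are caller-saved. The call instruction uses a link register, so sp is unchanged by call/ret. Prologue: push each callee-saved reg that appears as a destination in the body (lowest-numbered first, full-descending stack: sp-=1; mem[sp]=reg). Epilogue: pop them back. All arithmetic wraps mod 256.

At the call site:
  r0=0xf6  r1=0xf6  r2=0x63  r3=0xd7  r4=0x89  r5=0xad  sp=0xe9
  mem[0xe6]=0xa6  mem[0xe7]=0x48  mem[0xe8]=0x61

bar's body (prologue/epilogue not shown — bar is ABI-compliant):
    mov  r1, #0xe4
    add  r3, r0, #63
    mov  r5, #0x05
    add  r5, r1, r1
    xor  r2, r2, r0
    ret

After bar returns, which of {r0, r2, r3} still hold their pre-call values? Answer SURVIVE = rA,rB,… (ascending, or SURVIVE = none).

prologue: push r2 → mem[0xe8]=0x63, sp=0xe8
prologue: push r5 → mem[0xe7]=0xad, sp=0xe7
body[0] mov  r1, #0xe4 → r1=0xe4
body[1] add  r3, r0, #63 → r3=0x35
body[2] mov  r5, #0x05 → r5=0x05
body[3] add  r5, r1, r1 → r5=0xc8
body[4] xor  r2, r2, r0 → r2=0x95
epilogue: pop r5=0xad, sp=0xe8
epilogue: pop r2=0x63, sp=0xe9
r0: callee-saved, written=False
r2: callee-saved, written=True
r3: caller-saved, written=True

SURVIVE = r0,r2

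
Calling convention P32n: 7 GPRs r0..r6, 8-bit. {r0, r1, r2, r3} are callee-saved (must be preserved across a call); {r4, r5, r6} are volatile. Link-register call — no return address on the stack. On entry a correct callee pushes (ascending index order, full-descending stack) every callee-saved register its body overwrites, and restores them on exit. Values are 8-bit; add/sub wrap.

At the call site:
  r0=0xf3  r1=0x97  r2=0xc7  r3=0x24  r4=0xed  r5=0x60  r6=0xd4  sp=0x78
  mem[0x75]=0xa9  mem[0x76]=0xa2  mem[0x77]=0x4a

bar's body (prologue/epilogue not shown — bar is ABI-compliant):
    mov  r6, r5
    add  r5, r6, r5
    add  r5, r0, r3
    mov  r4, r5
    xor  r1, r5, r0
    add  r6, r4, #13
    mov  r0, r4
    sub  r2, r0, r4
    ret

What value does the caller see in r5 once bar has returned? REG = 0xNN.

prologue: push r0 → mem[0x77]=0xf3, sp=0x77
prologue: push r1 → mem[0x76]=0x97, sp=0x76
prologue: push r2 → mem[0x75]=0xc7, sp=0x75
body[0] mov  r6, r5 → r6=0x60
body[1] add  r5, r6, r5 → r5=0xc0
body[2] add  r5, r0, r3 → r5=0x17
body[3] mov  r4, r5 → r4=0x17
body[4] xor  r1, r5, r0 → r1=0xe4
body[5] add  r6, r4, #13 → r6=0x24
body[6] mov  r0, r4 → r0=0x17
body[7] sub  r2, r0, r4 → r2=0x00
epilogue: pop r2=0xc7, sp=0x76
epilogue: pop r1=0x97, sp=0x77
epilogue: pop r0=0xf3, sp=0x78
r5 is caller-saved → body value

REG = 0x17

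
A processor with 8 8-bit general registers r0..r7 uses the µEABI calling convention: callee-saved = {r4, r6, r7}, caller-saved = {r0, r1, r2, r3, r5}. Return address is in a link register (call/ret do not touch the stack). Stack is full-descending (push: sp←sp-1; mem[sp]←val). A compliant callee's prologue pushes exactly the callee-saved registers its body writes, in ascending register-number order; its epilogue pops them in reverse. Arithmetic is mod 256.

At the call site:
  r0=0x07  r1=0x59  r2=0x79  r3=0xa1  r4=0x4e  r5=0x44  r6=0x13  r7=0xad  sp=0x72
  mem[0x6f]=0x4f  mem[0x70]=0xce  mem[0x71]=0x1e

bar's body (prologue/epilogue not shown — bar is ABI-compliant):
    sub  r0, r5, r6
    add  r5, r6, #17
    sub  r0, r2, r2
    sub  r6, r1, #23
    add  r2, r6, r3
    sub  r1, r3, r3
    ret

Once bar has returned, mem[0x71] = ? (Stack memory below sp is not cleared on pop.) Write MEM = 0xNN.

MEM = 0x13

prologue: push r6 → mem[0x71]=0x13, sp=0x71
body[0] sub  r0, r5, r6 → r0=0x31
body[1] add  r5, r6, #17 → r5=0x24
body[2] sub  r0, r2, r2 → r0=0x00
body[3] sub  r6, r1, #23 → r6=0x42
body[4] add  r2, r6, r3 → r2=0xe3
body[5] sub  r1, r3, r3 → r1=0x00
epilogue: pop r6=0x13, sp=0x72
prologue pushed ['r6'] at ['0x71']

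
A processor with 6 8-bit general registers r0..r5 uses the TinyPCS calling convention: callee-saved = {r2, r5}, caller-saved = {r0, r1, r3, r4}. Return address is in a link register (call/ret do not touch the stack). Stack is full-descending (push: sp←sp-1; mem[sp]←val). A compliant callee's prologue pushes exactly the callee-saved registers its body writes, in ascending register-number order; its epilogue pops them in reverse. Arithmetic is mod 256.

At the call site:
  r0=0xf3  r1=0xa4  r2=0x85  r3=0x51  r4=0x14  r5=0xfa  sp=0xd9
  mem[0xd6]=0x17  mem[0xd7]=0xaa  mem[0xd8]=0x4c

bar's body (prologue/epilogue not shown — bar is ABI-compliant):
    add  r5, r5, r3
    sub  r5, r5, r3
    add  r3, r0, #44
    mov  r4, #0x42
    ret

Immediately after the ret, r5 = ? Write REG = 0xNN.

REG = 0xfa

prologue: push r5 → mem[0xd8]=0xfa, sp=0xd8
body[0] add  r5, r5, r3 → r5=0x4b
body[1] sub  r5, r5, r3 → r5=0xfa
body[2] add  r3, r0, #44 → r3=0x1f
body[3] mov  r4, #0x42 → r4=0x42
epilogue: pop r5=0xfa, sp=0xd9
r5 is callee-saved → restored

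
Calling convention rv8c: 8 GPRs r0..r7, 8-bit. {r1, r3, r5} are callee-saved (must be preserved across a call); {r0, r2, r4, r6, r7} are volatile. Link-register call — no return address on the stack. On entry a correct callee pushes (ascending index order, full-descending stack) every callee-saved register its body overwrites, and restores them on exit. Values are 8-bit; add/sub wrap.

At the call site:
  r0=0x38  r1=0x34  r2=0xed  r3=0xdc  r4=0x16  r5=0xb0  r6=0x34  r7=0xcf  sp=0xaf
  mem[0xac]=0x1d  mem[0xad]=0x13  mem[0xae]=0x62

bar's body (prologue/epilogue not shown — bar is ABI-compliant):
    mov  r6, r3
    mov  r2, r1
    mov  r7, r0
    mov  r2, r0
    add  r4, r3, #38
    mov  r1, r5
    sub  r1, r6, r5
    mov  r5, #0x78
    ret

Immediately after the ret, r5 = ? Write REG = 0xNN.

prologue: push r1 -> mem[0xae]=0x34, sp=0xae
prologue: push r5 -> mem[0xad]=0xb0, sp=0xad
body[0] mov  r6, r3 -> r6=0xdc
body[1] mov  r2, r1 -> r2=0x34
body[2] mov  r7, r0 -> r7=0x38
body[3] mov  r2, r0 -> r2=0x38
body[4] add  r4, r3, #38 -> r4=0x02
body[5] mov  r1, r5 -> r1=0xb0
body[6] sub  r1, r6, r5 -> r1=0x2c
body[7] mov  r5, #0x78 -> r5=0x78
epilogue: pop r5=0xb0, sp=0xae
epilogue: pop r1=0x34, sp=0xaf
r5 is callee-saved -> restored

REG = 0xb0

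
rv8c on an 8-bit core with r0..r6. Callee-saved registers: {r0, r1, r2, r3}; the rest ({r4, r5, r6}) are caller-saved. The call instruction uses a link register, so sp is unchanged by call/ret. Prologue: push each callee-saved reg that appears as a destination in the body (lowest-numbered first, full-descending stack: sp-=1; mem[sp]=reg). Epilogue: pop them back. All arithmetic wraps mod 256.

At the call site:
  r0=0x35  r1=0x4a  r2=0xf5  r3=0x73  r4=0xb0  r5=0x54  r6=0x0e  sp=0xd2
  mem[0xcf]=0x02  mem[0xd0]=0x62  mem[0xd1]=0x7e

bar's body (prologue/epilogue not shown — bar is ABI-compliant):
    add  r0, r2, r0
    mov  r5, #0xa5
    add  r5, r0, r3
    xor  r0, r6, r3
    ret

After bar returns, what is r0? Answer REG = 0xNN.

REG = 0x35

prologue: push r0 -> mem[0xd1]=0x35, sp=0xd1
body[0] add  r0, r2, r0 -> r0=0x2a
body[1] mov  r5, #0xa5 -> r5=0xa5
body[2] add  r5, r0, r3 -> r5=0x9d
body[3] xor  r0, r6, r3 -> r0=0x7d
epilogue: pop r0=0x35, sp=0xd2
r0 is callee-saved -> restored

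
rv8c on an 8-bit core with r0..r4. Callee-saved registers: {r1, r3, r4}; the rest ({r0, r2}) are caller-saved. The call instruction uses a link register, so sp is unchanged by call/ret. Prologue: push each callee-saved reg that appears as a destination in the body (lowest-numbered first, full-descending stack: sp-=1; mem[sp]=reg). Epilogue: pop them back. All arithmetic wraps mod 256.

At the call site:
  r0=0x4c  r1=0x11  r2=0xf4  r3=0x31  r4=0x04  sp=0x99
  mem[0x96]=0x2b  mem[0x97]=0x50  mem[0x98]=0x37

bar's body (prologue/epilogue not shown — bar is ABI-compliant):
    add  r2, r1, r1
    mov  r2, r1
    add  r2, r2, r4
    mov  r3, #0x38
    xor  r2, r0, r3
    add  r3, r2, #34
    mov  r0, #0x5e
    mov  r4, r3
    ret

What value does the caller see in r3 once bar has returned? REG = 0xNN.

REG = 0x31

prologue: push r3 -> mem[0x98]=0x31, sp=0x98
prologue: push r4 -> mem[0x97]=0x04, sp=0x97
body[0] add  r2, r1, r1 -> r2=0x22
body[1] mov  r2, r1 -> r2=0x11
body[2] add  r2, r2, r4 -> r2=0x15
body[3] mov  r3, #0x38 -> r3=0x38
body[4] xor  r2, r0, r3 -> r2=0x74
body[5] add  r3, r2, #34 -> r3=0x96
body[6] mov  r0, #0x5e -> r0=0x5e
body[7] mov  r4, r3 -> r4=0x96
epilogue: pop r4=0x04, sp=0x98
epilogue: pop r3=0x31, sp=0x99
r3 is callee-saved -> restored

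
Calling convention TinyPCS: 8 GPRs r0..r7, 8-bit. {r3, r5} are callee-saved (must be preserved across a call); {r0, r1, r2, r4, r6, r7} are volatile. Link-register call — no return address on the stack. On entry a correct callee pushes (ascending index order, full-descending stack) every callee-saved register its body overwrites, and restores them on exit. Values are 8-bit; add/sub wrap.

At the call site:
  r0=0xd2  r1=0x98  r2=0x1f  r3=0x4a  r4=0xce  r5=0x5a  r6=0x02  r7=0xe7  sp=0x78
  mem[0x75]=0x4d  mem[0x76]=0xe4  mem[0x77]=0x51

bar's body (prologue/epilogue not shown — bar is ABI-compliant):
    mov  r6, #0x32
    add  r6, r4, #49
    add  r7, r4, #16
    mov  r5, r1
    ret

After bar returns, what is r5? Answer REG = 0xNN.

REG = 0x5a

prologue: push r5 → mem[0x77]=0x5a, sp=0x77
body[0] mov  r6, #0x32 → r6=0x32
body[1] add  r6, r4, #49 → r6=0xff
body[2] add  r7, r4, #16 → r7=0xde
body[3] mov  r5, r1 → r5=0x98
epilogue: pop r5=0x5a, sp=0x78
r5 is callee-saved → restored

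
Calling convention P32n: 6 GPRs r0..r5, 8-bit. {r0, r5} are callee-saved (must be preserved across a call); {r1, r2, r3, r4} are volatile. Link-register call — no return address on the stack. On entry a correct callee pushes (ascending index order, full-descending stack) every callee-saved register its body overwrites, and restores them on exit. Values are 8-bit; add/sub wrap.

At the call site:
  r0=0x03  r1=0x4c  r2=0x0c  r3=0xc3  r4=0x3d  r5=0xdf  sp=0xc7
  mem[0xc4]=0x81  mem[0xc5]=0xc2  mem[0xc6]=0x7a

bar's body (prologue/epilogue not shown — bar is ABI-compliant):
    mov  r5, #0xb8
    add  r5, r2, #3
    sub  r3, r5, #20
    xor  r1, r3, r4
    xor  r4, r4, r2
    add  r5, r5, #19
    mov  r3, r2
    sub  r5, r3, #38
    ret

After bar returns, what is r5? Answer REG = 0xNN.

prologue: push r5 → mem[0xc6]=0xdf, sp=0xc6
body[0] mov  r5, #0xb8 → r5=0xb8
body[1] add  r5, r2, #3 → r5=0x0f
body[2] sub  r3, r5, #20 → r3=0xfb
body[3] xor  r1, r3, r4 → r1=0xc6
body[4] xor  r4, r4, r2 → r4=0x31
body[5] add  r5, r5, #19 → r5=0x22
body[6] mov  r3, r2 → r3=0x0c
body[7] sub  r5, r3, #38 → r5=0xe6
epilogue: pop r5=0xdf, sp=0xc7
r5 is callee-saved → restored

REG = 0xdf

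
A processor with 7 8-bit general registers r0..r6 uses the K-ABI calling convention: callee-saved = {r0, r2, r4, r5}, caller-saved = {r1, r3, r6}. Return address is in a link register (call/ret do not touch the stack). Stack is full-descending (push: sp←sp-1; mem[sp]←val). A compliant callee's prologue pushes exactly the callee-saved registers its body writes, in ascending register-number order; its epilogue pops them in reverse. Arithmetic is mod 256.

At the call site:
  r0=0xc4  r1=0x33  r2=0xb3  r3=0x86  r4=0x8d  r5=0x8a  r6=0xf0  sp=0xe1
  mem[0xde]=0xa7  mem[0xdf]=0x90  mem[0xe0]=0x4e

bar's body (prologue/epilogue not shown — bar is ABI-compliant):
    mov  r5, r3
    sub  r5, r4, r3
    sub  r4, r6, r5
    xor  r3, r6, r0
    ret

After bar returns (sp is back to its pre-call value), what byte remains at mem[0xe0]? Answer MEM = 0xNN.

prologue: push r4 -> mem[0xe0]=0x8d, sp=0xe0
prologue: push r5 -> mem[0xdf]=0x8a, sp=0xdf
body[0] mov  r5, r3 -> r5=0x86
body[1] sub  r5, r4, r3 -> r5=0x07
body[2] sub  r4, r6, r5 -> r4=0xe9
body[3] xor  r3, r6, r0 -> r3=0x34
epilogue: pop r5=0x8a, sp=0xe0
epilogue: pop r4=0x8d, sp=0xe1
prologue pushed ['r4', 'r5'] at ['0xe0', '0xdf']

MEM = 0x8d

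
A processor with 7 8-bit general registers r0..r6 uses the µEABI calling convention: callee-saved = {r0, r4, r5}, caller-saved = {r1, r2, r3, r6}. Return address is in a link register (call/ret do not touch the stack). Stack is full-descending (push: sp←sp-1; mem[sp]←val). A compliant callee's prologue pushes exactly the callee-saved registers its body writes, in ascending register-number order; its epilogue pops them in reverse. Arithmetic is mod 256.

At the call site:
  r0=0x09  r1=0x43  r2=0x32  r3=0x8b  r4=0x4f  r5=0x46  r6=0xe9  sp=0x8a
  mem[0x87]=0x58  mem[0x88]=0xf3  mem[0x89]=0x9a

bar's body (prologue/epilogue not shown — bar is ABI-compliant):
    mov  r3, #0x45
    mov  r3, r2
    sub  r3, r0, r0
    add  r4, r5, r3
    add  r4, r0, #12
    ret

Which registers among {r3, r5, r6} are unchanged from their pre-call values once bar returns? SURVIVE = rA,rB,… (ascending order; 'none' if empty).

SURVIVE = r5,r6

prologue: push r4 → mem[0x89]=0x4f, sp=0x89
body[0] mov  r3, #0x45 → r3=0x45
body[1] mov  r3, r2 → r3=0x32
body[2] sub  r3, r0, r0 → r3=0x00
body[3] add  r4, r5, r3 → r4=0x46
body[4] add  r4, r0, #12 → r4=0x15
epilogue: pop r4=0x4f, sp=0x8a
r3: caller-saved, written=True
r5: callee-saved, written=False
r6: caller-saved, written=False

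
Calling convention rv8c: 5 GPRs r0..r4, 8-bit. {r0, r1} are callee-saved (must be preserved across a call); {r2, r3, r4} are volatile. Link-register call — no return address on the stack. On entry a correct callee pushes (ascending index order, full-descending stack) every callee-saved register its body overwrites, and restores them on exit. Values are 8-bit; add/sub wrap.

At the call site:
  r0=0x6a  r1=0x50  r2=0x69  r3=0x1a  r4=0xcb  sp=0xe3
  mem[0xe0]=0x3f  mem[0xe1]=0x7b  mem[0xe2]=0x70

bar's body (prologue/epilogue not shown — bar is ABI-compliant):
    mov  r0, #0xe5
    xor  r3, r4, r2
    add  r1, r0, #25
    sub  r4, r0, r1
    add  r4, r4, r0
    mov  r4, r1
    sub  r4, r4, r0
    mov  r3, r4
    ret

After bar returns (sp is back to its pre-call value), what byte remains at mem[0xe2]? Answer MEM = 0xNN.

prologue: push r0 → mem[0xe2]=0x6a, sp=0xe2
prologue: push r1 → mem[0xe1]=0x50, sp=0xe1
body[0] mov  r0, #0xe5 → r0=0xe5
body[1] xor  r3, r4, r2 → r3=0xa2
body[2] add  r1, r0, #25 → r1=0xfe
body[3] sub  r4, r0, r1 → r4=0xe7
body[4] add  r4, r4, r0 → r4=0xcc
body[5] mov  r4, r1 → r4=0xfe
body[6] sub  r4, r4, r0 → r4=0x19
body[7] mov  r3, r4 → r3=0x19
epilogue: pop r1=0x50, sp=0xe2
epilogue: pop r0=0x6a, sp=0xe3
prologue pushed ['r0', 'r1'] at ['0xe2', '0xe1']

MEM = 0x6a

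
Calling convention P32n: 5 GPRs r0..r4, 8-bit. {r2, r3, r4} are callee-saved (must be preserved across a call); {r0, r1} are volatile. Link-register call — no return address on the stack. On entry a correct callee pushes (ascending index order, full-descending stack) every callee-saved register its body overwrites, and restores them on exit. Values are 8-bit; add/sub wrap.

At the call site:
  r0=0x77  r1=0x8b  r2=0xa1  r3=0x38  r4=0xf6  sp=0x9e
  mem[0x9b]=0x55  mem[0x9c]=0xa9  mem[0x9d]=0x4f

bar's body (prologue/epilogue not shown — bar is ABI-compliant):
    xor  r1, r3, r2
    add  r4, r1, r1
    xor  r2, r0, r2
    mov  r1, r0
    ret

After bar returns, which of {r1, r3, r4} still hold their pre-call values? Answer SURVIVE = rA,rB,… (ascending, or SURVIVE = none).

prologue: push r2 -> mem[0x9d]=0xa1, sp=0x9d
prologue: push r4 -> mem[0x9c]=0xf6, sp=0x9c
body[0] xor  r1, r3, r2 -> r1=0x99
body[1] add  r4, r1, r1 -> r4=0x32
body[2] xor  r2, r0, r2 -> r2=0xd6
body[3] mov  r1, r0 -> r1=0x77
epilogue: pop r4=0xf6, sp=0x9d
epilogue: pop r2=0xa1, sp=0x9e
r1: caller-saved, written=True
r3: callee-saved, written=False
r4: callee-saved, written=True

SURVIVE = r3,r4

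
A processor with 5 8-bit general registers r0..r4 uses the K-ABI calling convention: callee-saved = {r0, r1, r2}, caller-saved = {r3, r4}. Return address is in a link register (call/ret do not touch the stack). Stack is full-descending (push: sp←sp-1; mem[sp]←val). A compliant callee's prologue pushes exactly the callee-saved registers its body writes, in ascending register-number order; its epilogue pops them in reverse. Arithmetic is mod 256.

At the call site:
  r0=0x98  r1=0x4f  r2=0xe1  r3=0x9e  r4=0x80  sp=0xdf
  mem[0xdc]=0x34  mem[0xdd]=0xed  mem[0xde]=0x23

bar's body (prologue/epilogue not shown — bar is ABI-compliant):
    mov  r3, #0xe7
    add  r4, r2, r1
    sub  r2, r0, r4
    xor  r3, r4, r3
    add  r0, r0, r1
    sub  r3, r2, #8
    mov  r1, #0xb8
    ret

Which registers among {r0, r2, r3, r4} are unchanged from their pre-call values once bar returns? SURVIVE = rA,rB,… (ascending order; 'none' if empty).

SURVIVE = r0,r2

prologue: push r0 → mem[0xde]=0x98, sp=0xde
prologue: push r1 → mem[0xdd]=0x4f, sp=0xdd
prologue: push r2 → mem[0xdc]=0xe1, sp=0xdc
body[0] mov  r3, #0xe7 → r3=0xe7
body[1] add  r4, r2, r1 → r4=0x30
body[2] sub  r2, r0, r4 → r2=0x68
body[3] xor  r3, r4, r3 → r3=0xd7
body[4] add  r0, r0, r1 → r0=0xe7
body[5] sub  r3, r2, #8 → r3=0x60
body[6] mov  r1, #0xb8 → r1=0xb8
epilogue: pop r2=0xe1, sp=0xdd
epilogue: pop r1=0x4f, sp=0xde
epilogue: pop r0=0x98, sp=0xdf
r0: callee-saved, written=True
r2: callee-saved, written=True
r3: caller-saved, written=True
r4: caller-saved, written=True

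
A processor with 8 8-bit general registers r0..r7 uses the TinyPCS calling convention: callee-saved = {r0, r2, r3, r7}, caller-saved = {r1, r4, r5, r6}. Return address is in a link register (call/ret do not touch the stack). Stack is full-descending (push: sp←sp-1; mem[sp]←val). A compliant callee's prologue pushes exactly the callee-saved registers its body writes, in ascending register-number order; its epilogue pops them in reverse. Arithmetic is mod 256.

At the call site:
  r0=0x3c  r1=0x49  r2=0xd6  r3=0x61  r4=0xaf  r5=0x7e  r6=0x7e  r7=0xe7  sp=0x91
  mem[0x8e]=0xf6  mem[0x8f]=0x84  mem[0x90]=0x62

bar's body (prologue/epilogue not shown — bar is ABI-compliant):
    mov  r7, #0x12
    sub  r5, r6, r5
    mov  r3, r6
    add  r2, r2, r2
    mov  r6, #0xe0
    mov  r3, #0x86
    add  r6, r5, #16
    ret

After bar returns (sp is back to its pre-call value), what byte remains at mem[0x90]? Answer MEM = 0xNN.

prologue: push r2 -> mem[0x90]=0xd6, sp=0x90
prologue: push r3 -> mem[0x8f]=0x61, sp=0x8f
prologue: push r7 -> mem[0x8e]=0xe7, sp=0x8e
body[0] mov  r7, #0x12 -> r7=0x12
body[1] sub  r5, r6, r5 -> r5=0x00
body[2] mov  r3, r6 -> r3=0x7e
body[3] add  r2, r2, r2 -> r2=0xac
body[4] mov  r6, #0xe0 -> r6=0xe0
body[5] mov  r3, #0x86 -> r3=0x86
body[6] add  r6, r5, #16 -> r6=0x10
epilogue: pop r7=0xe7, sp=0x8f
epilogue: pop r3=0x61, sp=0x90
epilogue: pop r2=0xd6, sp=0x91
prologue pushed ['r2', 'r3', 'r7'] at ['0x90', '0x8f', '0x8e']

MEM = 0xd6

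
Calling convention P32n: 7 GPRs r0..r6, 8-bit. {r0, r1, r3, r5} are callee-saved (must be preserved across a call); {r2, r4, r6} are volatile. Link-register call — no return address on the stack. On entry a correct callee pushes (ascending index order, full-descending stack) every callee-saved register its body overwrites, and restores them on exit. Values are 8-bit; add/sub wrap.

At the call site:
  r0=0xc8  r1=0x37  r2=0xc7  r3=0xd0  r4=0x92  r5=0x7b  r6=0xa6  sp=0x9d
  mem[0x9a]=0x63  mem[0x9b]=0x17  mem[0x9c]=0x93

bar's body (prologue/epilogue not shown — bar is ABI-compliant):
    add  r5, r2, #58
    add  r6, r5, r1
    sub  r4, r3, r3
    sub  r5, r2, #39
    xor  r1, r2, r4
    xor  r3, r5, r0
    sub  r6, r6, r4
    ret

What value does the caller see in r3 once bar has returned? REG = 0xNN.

prologue: push r1 -> mem[0x9c]=0x37, sp=0x9c
prologue: push r3 -> mem[0x9b]=0xd0, sp=0x9b
prologue: push r5 -> mem[0x9a]=0x7b, sp=0x9a
body[0] add  r5, r2, #58 -> r5=0x01
body[1] add  r6, r5, r1 -> r6=0x38
body[2] sub  r4, r3, r3 -> r4=0x00
body[3] sub  r5, r2, #39 -> r5=0xa0
body[4] xor  r1, r2, r4 -> r1=0xc7
body[5] xor  r3, r5, r0 -> r3=0x68
body[6] sub  r6, r6, r4 -> r6=0x38
epilogue: pop r5=0x7b, sp=0x9b
epilogue: pop r3=0xd0, sp=0x9c
epilogue: pop r1=0x37, sp=0x9d
r3 is callee-saved -> restored

REG = 0xd0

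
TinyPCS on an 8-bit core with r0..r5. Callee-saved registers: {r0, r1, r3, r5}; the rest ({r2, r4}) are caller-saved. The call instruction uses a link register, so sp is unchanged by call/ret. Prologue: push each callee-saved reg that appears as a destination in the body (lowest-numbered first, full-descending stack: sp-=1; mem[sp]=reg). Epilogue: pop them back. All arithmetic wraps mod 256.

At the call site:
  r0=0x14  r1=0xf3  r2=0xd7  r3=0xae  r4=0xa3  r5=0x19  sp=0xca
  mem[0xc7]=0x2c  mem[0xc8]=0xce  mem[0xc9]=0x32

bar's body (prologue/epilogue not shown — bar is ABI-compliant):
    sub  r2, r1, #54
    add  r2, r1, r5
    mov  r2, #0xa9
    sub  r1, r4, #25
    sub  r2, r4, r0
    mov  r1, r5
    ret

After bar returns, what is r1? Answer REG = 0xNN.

REG = 0xf3

prologue: push r1 → mem[0xc9]=0xf3, sp=0xc9
body[0] sub  r2, r1, #54 → r2=0xbd
body[1] add  r2, r1, r5 → r2=0x0c
body[2] mov  r2, #0xa9 → r2=0xa9
body[3] sub  r1, r4, #25 → r1=0x8a
body[4] sub  r2, r4, r0 → r2=0x8f
body[5] mov  r1, r5 → r1=0x19
epilogue: pop r1=0xf3, sp=0xca
r1 is callee-saved → restored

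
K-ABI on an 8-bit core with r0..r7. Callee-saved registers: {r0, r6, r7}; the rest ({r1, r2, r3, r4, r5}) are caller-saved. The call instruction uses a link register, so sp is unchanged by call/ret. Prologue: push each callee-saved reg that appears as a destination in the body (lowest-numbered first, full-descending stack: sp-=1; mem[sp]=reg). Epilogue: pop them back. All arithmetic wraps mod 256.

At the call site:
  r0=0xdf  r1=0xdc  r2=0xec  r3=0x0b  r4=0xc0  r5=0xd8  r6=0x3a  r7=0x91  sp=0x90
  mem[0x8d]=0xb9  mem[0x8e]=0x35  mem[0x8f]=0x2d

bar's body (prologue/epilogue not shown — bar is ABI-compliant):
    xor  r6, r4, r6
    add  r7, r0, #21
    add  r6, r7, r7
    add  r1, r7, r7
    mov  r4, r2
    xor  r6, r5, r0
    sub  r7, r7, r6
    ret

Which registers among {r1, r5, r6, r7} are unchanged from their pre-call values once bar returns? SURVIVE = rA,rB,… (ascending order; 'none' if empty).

prologue: push r6 -> mem[0x8f]=0x3a, sp=0x8f
prologue: push r7 -> mem[0x8e]=0x91, sp=0x8e
body[0] xor  r6, r4, r6 -> r6=0xfa
body[1] add  r7, r0, #21 -> r7=0xf4
body[2] add  r6, r7, r7 -> r6=0xe8
body[3] add  r1, r7, r7 -> r1=0xe8
body[4] mov  r4, r2 -> r4=0xec
body[5] xor  r6, r5, r0 -> r6=0x07
body[6] sub  r7, r7, r6 -> r7=0xed
epilogue: pop r7=0x91, sp=0x8f
epilogue: pop r6=0x3a, sp=0x90
r1: caller-saved, written=True
r5: caller-saved, written=False
r6: callee-saved, written=True
r7: callee-saved, written=True

SURVIVE = r5,r6,r7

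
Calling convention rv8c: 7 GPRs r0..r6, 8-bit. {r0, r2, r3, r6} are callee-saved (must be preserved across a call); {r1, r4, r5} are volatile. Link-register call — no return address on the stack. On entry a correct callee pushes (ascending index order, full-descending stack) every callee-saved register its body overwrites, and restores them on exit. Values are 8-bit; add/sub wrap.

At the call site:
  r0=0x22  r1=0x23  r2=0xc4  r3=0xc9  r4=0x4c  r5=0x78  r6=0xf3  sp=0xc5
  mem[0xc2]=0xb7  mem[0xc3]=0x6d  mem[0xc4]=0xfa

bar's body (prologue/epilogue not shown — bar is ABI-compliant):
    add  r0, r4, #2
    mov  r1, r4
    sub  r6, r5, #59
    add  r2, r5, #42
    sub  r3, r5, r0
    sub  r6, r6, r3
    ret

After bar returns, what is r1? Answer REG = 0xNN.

prologue: push r0 -> mem[0xc4]=0x22, sp=0xc4
prologue: push r2 -> mem[0xc3]=0xc4, sp=0xc3
prologue: push r3 -> mem[0xc2]=0xc9, sp=0xc2
prologue: push r6 -> mem[0xc1]=0xf3, sp=0xc1
body[0] add  r0, r4, #2 -> r0=0x4e
body[1] mov  r1, r4 -> r1=0x4c
body[2] sub  r6, r5, #59 -> r6=0x3d
body[3] add  r2, r5, #42 -> r2=0xa2
body[4] sub  r3, r5, r0 -> r3=0x2a
body[5] sub  r6, r6, r3 -> r6=0x13
epilogue: pop r6=0xf3, sp=0xc2
epilogue: pop r3=0xc9, sp=0xc3
epilogue: pop r2=0xc4, sp=0xc4
epilogue: pop r0=0x22, sp=0xc5
r1 is caller-saved -> body value

REG = 0x4c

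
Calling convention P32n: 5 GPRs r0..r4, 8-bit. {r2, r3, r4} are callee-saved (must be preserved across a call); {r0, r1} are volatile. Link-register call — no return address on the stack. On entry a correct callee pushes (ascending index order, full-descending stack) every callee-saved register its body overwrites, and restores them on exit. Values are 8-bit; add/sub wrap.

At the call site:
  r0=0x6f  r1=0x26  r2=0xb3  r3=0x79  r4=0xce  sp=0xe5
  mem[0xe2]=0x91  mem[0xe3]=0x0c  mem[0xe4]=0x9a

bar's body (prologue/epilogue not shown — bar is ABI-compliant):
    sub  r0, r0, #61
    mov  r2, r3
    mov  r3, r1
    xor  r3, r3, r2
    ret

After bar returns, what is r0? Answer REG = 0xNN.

prologue: push r2 -> mem[0xe4]=0xb3, sp=0xe4
prologue: push r3 -> mem[0xe3]=0x79, sp=0xe3
body[0] sub  r0, r0, #61 -> r0=0x32
body[1] mov  r2, r3 -> r2=0x79
body[2] mov  r3, r1 -> r3=0x26
body[3] xor  r3, r3, r2 -> r3=0x5f
epilogue: pop r3=0x79, sp=0xe4
epilogue: pop r2=0xb3, sp=0xe5
r0 is caller-saved -> body value

REG = 0x32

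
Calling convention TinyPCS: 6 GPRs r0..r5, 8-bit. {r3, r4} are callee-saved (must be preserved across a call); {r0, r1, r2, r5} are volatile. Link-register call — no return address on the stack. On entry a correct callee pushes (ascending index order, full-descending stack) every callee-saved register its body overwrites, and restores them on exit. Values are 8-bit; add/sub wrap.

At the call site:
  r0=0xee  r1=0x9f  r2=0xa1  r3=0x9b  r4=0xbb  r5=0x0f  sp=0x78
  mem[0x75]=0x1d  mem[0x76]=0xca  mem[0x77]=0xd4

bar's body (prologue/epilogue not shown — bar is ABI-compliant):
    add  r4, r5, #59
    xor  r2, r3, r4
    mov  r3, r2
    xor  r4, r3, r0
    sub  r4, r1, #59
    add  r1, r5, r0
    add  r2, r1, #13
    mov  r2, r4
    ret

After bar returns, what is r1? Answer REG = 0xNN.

REG = 0xfd

prologue: push r3 → mem[0x77]=0x9b, sp=0x77
prologue: push r4 → mem[0x76]=0xbb, sp=0x76
body[0] add  r4, r5, #59 → r4=0x4a
body[1] xor  r2, r3, r4 → r2=0xd1
body[2] mov  r3, r2 → r3=0xd1
body[3] xor  r4, r3, r0 → r4=0x3f
body[4] sub  r4, r1, #59 → r4=0x64
body[5] add  r1, r5, r0 → r1=0xfd
body[6] add  r2, r1, #13 → r2=0x0a
body[7] mov  r2, r4 → r2=0x64
epilogue: pop r4=0xbb, sp=0x77
epilogue: pop r3=0x9b, sp=0x78
r1 is caller-saved → body value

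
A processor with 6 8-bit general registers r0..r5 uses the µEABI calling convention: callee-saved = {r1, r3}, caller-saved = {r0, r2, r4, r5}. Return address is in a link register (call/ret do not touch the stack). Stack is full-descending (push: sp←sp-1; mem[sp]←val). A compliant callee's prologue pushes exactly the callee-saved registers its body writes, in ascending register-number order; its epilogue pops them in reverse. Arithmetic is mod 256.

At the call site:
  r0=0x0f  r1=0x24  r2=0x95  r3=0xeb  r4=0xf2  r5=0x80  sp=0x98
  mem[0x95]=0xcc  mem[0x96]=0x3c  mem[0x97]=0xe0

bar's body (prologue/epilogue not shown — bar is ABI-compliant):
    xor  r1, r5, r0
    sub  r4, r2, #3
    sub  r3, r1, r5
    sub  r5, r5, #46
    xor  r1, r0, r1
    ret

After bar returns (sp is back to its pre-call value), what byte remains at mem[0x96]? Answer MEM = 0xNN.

prologue: push r1 → mem[0x97]=0x24, sp=0x97
prologue: push r3 → mem[0x96]=0xeb, sp=0x96
body[0] xor  r1, r5, r0 → r1=0x8f
body[1] sub  r4, r2, #3 → r4=0x92
body[2] sub  r3, r1, r5 → r3=0x0f
body[3] sub  r5, r5, #46 → r5=0x52
body[4] xor  r1, r0, r1 → r1=0x80
epilogue: pop r3=0xeb, sp=0x97
epilogue: pop r1=0x24, sp=0x98
prologue pushed ['r1', 'r3'] at ['0x97', '0x96']

MEM = 0xeb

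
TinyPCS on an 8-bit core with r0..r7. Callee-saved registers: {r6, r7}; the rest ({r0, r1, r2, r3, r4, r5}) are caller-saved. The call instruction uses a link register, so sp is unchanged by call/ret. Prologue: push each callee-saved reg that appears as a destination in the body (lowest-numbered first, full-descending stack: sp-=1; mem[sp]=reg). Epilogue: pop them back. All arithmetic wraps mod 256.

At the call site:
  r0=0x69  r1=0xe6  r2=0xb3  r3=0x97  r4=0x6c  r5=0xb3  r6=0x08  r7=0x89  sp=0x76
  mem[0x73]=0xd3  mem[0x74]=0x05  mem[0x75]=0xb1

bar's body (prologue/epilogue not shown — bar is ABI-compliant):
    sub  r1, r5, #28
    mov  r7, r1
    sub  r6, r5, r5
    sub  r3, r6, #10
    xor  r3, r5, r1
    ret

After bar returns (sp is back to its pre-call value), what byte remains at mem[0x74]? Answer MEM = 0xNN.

MEM = 0x89

prologue: push r6 -> mem[0x75]=0x08, sp=0x75
prologue: push r7 -> mem[0x74]=0x89, sp=0x74
body[0] sub  r1, r5, #28 -> r1=0x97
body[1] mov  r7, r1 -> r7=0x97
body[2] sub  r6, r5, r5 -> r6=0x00
body[3] sub  r3, r6, #10 -> r3=0xf6
body[4] xor  r3, r5, r1 -> r3=0x24
epilogue: pop r7=0x89, sp=0x75
epilogue: pop r6=0x08, sp=0x76
prologue pushed ['r6', 'r7'] at ['0x75', '0x74']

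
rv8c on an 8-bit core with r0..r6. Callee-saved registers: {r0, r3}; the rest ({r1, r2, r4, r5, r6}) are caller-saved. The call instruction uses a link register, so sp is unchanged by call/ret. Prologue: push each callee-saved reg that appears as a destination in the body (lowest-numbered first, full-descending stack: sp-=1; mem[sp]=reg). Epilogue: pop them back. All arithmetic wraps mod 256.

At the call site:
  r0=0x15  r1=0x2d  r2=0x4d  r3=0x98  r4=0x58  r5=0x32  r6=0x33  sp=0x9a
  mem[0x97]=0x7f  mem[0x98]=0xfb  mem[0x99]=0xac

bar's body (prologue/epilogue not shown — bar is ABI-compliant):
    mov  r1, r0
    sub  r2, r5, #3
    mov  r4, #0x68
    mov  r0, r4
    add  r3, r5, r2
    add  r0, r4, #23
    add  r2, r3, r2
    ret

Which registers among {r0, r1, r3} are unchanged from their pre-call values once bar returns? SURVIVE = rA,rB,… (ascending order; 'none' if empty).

prologue: push r0 -> mem[0x99]=0x15, sp=0x99
prologue: push r3 -> mem[0x98]=0x98, sp=0x98
body[0] mov  r1, r0 -> r1=0x15
body[1] sub  r2, r5, #3 -> r2=0x2f
body[2] mov  r4, #0x68 -> r4=0x68
body[3] mov  r0, r4 -> r0=0x68
body[4] add  r3, r5, r2 -> r3=0x61
body[5] add  r0, r4, #23 -> r0=0x7f
body[6] add  r2, r3, r2 -> r2=0x90
epilogue: pop r3=0x98, sp=0x99
epilogue: pop r0=0x15, sp=0x9a
r0: callee-saved, written=True
r1: caller-saved, written=True
r3: callee-saved, written=True

SURVIVE = r0,r3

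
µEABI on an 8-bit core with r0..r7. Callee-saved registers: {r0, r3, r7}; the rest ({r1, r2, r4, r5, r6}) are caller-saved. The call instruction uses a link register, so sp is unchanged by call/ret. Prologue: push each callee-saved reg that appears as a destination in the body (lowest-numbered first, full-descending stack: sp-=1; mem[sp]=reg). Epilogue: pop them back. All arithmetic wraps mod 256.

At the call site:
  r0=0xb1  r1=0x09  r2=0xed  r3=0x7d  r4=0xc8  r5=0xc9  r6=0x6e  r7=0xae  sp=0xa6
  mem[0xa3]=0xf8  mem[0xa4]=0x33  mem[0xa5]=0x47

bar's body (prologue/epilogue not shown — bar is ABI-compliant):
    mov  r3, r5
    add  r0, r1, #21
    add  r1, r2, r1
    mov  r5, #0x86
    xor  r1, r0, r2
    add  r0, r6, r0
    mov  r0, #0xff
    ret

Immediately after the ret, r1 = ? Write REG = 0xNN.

prologue: push r0 -> mem[0xa5]=0xb1, sp=0xa5
prologue: push r3 -> mem[0xa4]=0x7d, sp=0xa4
body[0] mov  r3, r5 -> r3=0xc9
body[1] add  r0, r1, #21 -> r0=0x1e
body[2] add  r1, r2, r1 -> r1=0xf6
body[3] mov  r5, #0x86 -> r5=0x86
body[4] xor  r1, r0, r2 -> r1=0xf3
body[5] add  r0, r6, r0 -> r0=0x8c
body[6] mov  r0, #0xff -> r0=0xff
epilogue: pop r3=0x7d, sp=0xa5
epilogue: pop r0=0xb1, sp=0xa6
r1 is caller-saved -> body value

REG = 0xf3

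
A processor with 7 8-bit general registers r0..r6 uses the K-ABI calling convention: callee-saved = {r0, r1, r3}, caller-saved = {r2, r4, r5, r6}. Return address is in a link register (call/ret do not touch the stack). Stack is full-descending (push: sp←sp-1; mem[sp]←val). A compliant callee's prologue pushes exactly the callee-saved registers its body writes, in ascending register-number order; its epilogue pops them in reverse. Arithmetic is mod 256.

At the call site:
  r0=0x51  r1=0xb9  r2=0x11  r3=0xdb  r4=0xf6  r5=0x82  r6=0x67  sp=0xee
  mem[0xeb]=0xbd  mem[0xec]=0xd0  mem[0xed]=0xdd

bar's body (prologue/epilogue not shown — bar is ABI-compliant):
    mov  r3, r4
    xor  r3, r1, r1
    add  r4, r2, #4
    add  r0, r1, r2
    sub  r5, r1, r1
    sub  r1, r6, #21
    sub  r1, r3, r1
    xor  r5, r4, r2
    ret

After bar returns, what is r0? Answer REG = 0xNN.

REG = 0x51

prologue: push r0 → mem[0xed]=0x51, sp=0xed
prologue: push r1 → mem[0xec]=0xb9, sp=0xec
prologue: push r3 → mem[0xeb]=0xdb, sp=0xeb
body[0] mov  r3, r4 → r3=0xf6
body[1] xor  r3, r1, r1 → r3=0x00
body[2] add  r4, r2, #4 → r4=0x15
body[3] add  r0, r1, r2 → r0=0xca
body[4] sub  r5, r1, r1 → r5=0x00
body[5] sub  r1, r6, #21 → r1=0x52
body[6] sub  r1, r3, r1 → r1=0xae
body[7] xor  r5, r4, r2 → r5=0x04
epilogue: pop r3=0xdb, sp=0xec
epilogue: pop r1=0xb9, sp=0xed
epilogue: pop r0=0x51, sp=0xee
r0 is callee-saved → restored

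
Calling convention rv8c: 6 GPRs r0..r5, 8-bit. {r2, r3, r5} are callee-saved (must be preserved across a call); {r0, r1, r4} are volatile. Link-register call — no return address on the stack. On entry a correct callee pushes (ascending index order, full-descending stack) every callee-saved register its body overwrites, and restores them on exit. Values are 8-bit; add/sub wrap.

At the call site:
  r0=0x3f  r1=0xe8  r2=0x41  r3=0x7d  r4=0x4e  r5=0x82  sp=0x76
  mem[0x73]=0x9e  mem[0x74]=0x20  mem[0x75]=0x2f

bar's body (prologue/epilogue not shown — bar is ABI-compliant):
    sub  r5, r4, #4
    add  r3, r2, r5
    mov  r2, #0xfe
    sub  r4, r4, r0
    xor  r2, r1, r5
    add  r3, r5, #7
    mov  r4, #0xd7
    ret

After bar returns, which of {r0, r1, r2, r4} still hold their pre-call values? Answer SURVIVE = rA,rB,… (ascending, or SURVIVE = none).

prologue: push r2 -> mem[0x75]=0x41, sp=0x75
prologue: push r3 -> mem[0x74]=0x7d, sp=0x74
prologue: push r5 -> mem[0x73]=0x82, sp=0x73
body[0] sub  r5, r4, #4 -> r5=0x4a
body[1] add  r3, r2, r5 -> r3=0x8b
body[2] mov  r2, #0xfe -> r2=0xfe
body[3] sub  r4, r4, r0 -> r4=0x0f
body[4] xor  r2, r1, r5 -> r2=0xa2
body[5] add  r3, r5, #7 -> r3=0x51
body[6] mov  r4, #0xd7 -> r4=0xd7
epilogue: pop r5=0x82, sp=0x74
epilogue: pop r3=0x7d, sp=0x75
epilogue: pop r2=0x41, sp=0x76
r0: caller-saved, written=False
r1: caller-saved, written=False
r2: callee-saved, written=True
r4: caller-saved, written=True

SURVIVE = r0,r1,r2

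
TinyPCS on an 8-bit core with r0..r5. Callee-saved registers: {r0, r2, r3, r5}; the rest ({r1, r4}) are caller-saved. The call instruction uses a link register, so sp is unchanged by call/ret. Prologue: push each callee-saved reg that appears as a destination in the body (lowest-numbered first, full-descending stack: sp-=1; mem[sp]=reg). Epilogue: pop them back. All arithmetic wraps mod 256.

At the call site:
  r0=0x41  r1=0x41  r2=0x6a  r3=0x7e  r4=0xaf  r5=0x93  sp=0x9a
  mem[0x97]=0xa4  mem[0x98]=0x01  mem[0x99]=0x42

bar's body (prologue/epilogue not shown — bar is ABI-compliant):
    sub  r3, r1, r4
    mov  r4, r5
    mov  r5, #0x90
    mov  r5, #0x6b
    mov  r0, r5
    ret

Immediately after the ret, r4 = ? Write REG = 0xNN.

REG = 0x93

prologue: push r0 → mem[0x99]=0x41, sp=0x99
prologue: push r3 → mem[0x98]=0x7e, sp=0x98
prologue: push r5 → mem[0x97]=0x93, sp=0x97
body[0] sub  r3, r1, r4 → r3=0x92
body[1] mov  r4, r5 → r4=0x93
body[2] mov  r5, #0x90 → r5=0x90
body[3] mov  r5, #0x6b → r5=0x6b
body[4] mov  r0, r5 → r0=0x6b
epilogue: pop r5=0x93, sp=0x98
epilogue: pop r3=0x7e, sp=0x99
epilogue: pop r0=0x41, sp=0x9a
r4 is caller-saved → body value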